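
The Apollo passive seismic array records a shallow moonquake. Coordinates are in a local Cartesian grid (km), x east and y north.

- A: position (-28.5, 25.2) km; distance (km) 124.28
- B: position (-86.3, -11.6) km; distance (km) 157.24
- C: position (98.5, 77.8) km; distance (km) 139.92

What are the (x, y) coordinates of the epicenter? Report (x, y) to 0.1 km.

Circle about each station: (x + 28.5)² + (y − 25.2)² = 124.28²; (x + 86.3)² + (y + 11.6)² = 157.24²; (x − 98.5)² + (y − 77.8)² = 139.92².
Subtracting the A equation from the B and C equations removes the quadratic terms:
-115.6 x − 73.6 y = -3143.94
254.0 x + 105.2 y = 10175.71
Solving the 2×2 system: x ≈ 64.0, y ≈ -57.8 km.

x ≈ 64.0 km, y ≈ -57.8 km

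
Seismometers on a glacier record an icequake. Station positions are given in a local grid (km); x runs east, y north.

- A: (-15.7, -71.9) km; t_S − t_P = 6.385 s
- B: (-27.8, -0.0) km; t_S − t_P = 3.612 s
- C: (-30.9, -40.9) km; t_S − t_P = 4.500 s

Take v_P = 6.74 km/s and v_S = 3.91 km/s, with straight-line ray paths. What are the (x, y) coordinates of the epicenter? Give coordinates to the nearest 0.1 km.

x ≈ 2.2 km, y ≈ -15.2 km

Distance from S−P lag: d = Δt · v_P v_S / (v_P − v_S) = Δt · (6.74·3.91)/(6.74−3.91) ≈ 9.3122·Δt.
So d_A = 59.46, d_B = 33.64, d_C = 41.90 km.
Circle about each station: (x + 15.7)² + (y + 71.9)² = 59.46²; (x + 27.8)² + y² = 33.64²; (x + 30.9)² + (y + 40.9)² = 41.90².
Subtracting pairs of circle equations eliminates x²+y² and gives linear equations (the radical axes):
-24.2 x + 143.8 y = -2239.42
-30.4 x + 62.0 y = -1008.60
Solving the 2×2 system: x ≈ 2.2, y ≈ -15.2 km.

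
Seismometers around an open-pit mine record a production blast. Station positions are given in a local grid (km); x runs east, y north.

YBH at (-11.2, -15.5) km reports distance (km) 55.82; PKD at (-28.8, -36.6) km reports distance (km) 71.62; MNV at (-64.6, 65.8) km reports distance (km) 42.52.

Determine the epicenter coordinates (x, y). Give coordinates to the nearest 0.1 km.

(-35.6, 34.7)

Circle about each station: (x + 11.2)² + (y + 15.5)² = 55.82²; (x + 28.8)² + (y + 36.6)² = 71.62²; (x + 64.6)² + (y − 65.8)² = 42.52².
Subtracting pairs of circle equations eliminates x²+y² and gives linear equations (the radical axes):
-35.2 x − 42.2 y = -210.24
-106.8 x + 162.6 y = 9445.03
Solving the 2×2 system: x ≈ -35.6, y ≈ 34.7 km.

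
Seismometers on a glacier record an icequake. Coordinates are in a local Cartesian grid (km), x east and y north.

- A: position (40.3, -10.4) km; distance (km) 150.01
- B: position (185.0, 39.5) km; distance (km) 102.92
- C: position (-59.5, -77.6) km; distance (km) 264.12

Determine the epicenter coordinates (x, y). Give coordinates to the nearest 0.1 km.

(118.2, 117.8)

Circle about each station: (x − 40.3)² + (y + 10.4)² = 150.01²; (x − 185.0)² + (y − 39.5)² = 102.92²; (x + 59.5)² + (y + 77.6)² = 264.12².
Subtracting pairs of circle equations eliminates x²+y² and gives linear equations (the radical axes):
289.4 x + 99.8 y = 45963.47
-199.6 x − 134.4 y = -39426.61
Solving the 2×2 system: x ≈ 118.2, y ≈ 117.8 km.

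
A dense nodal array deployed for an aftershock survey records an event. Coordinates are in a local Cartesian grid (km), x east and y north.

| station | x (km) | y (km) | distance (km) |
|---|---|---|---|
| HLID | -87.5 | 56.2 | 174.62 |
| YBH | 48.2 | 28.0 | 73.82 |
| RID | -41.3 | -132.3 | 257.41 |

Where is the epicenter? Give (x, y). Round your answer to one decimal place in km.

Circle about each station: (x + 87.5)² + (y − 56.2)² = 174.62²; (x − 48.2)² + (y − 28.0)² = 73.82²; (x + 41.3)² + (y + 132.3)² = 257.41².
Subtracting pairs of circle equations eliminates x²+y² and gives linear equations (the radical axes):
271.4 x − 56.4 y = 17335.30
92.4 x − 377.0 y = -27373.47
Solving the 2×2 system: x ≈ 83.2, y ≈ 93.0 km.
Check against HLID (with the unrounded x, y): √((x + 87.5)²+(y − 56.2)²) = 174.62 ≈ 174.62 km. ✓

(83.2, 93.0)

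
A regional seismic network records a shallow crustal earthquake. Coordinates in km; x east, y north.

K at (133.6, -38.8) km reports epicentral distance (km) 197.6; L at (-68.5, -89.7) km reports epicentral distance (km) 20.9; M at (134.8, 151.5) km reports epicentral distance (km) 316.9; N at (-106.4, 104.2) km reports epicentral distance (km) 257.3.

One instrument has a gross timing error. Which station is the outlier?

Solve using three stations at a time. Using K, L, M (subtract circle equations pairwise → linear system) gives (x, y) ≈ (-53.0, -103.7).
Distances from that point to each station vs reported:
  K: calculated 197.6 vs reported 197.6 → residual 0.0 km
  L: calculated 20.9 vs reported 20.9 → residual 0.0 km
  M: calculated 316.9 vs reported 316.9 → residual 0.0 km
  N: calculated 214.7 vs reported 257.3 → residual 42.6 km
K, L, M are mutually consistent (residuals ≈ 0); N is off by 42.6 km.

N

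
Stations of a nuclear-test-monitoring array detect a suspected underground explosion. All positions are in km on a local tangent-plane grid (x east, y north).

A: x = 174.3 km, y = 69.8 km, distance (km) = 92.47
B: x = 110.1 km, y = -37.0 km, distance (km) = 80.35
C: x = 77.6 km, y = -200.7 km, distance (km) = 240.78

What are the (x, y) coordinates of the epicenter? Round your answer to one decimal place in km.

(86.8, 39.9)

Circle about each station: (x − 174.3)² + (y − 69.8)² = 92.47²; (x − 110.1)² + (y + 37.0)² = 80.35²; (x − 77.6)² + (y + 200.7)² = 240.78².
Subtracting pairs of circle equations eliminates x²+y² and gives linear equations (the radical axes):
-128.4 x − 213.6 y = -19666.94
-193.4 x − 541.0 y = -38374.59
Solving the 2×2 system: x ≈ 86.8, y ≈ 39.9 km.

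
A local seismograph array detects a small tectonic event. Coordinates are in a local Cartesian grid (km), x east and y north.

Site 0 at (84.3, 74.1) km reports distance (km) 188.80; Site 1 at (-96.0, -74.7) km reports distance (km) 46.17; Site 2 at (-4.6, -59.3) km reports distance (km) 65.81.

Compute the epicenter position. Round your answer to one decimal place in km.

Circle about each station: (x − 84.3)² + (y − 74.1)² = 188.80²; (x + 96.0)² + (y + 74.7)² = 46.17²; (x + 4.6)² + (y + 59.3)² = 65.81².
Subtracting the Site 0 equation from the Site 1 and Site 2 equations removes the quadratic terms:
-360.6 x − 297.6 y = 35712.56
-177.8 x − 266.8 y = 22254.83
Solving the 2×2 system: x ≈ -67.1, y ≈ -38.7 km.

x ≈ -67.1 km, y ≈ -38.7 km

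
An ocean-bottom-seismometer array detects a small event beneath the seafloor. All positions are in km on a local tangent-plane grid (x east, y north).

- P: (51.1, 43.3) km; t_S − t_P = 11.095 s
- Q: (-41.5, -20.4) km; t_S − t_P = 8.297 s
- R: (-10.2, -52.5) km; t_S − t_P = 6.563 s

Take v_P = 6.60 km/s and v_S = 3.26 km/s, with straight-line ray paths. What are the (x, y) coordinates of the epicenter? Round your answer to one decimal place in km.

Distance from S−P lag: d = Δt · v_P v_S / (v_P − v_S) = Δt · (6.60·3.26)/(6.60−3.26) ≈ 6.4419·Δt.
So d_P = 71.47, d_Q = 53.45, d_R = 42.28 km.
Circle about each station: (x − 51.1)² + (y − 43.3)² = 71.47²; (x + 41.5)² + (y + 20.4)² = 53.45²; (x + 10.2)² + (y + 52.5)² = 42.28².
Subtracting the P equation from the Q and R equations removes the quadratic terms:
-185.2 x − 127.4 y = -96.63
-122.6 x − 191.6 y = 1694.55
Solving the 2×2 system: x ≈ 11.8, y ≈ -16.4 km.
Check against P (with the unrounded x, y): √((x − 51.1)²+(y − 43.3)²) = 71.47 ≈ 71.47 km. ✓

(11.8, -16.4)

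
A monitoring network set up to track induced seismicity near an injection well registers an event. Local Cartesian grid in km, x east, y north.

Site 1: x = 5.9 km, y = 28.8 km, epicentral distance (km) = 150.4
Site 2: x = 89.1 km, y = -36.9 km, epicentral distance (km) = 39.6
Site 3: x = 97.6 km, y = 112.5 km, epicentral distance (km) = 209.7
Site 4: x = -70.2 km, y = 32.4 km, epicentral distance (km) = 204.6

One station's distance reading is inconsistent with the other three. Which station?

Site 2

Solve using three stations at a time. Using Site 1, Site 3, Site 4 (subtract circle equations pairwise → linear system) gives (x, y) ≈ (88.2, -96.9).
Distances from that point to each station vs reported:
  Site 1: calculated 150.3 vs reported 150.4 → residual 0.1 km
  Site 2: calculated 60.0 vs reported 39.6 → residual 20.4 km
  Site 3: calculated 209.6 vs reported 209.7 → residual 0.1 km
  Site 4: calculated 204.5 vs reported 204.6 → residual 0.1 km
Site 1, Site 3, Site 4 are mutually consistent (residuals ≈ 0); Site 2 is off by 20.4 km.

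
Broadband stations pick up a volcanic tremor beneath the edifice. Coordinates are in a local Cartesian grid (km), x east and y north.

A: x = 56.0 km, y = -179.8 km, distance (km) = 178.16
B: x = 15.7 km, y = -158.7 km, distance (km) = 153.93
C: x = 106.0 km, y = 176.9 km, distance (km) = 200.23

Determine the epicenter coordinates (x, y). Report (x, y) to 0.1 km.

Circle about each station: (x − 56.0)² + (y + 179.8)² = 178.16²; (x − 15.7)² + (y + 158.7)² = 153.93²; (x − 106.0)² + (y − 176.9)² = 200.23².
Subtracting the A equation from the B and C equations removes the quadratic terms:
-80.6 x + 42.2 y = -1985.32
100.0 x + 713.4 y = -1285.50
Solving the 2×2 system: x ≈ 22.1, y ≈ -4.9 km.
Check against A (with the unrounded x, y): √((x − 56.0)²+(y + 179.8)²) = 178.17 ≈ 178.16 km. ✓

x ≈ 22.1 km, y ≈ -4.9 km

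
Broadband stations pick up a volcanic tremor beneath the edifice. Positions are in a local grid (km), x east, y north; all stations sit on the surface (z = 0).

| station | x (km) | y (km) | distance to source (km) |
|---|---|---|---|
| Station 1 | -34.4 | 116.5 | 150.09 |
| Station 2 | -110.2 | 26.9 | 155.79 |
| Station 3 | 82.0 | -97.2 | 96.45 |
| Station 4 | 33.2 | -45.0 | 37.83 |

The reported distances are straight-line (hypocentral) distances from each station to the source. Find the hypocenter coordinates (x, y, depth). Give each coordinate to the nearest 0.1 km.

Each station gives a sphere (x−x_i)² + (y−y_i)² + z² = d_i² (stations at z=0).
Subtracting the Station 1 sphere from Station 2 and Station 3: z² cancels, leaving linear equations in x and y:
-151.6 x − 179.2 y = -3631.48
232.8 x − 427.4 y = 14640.64
Solving: x ≈ 39.204, y ≈ -12.901 km (keep extra digits for the depth step; rounded: 39.2, -12.9).
Then from the Station 1 sphere: z² = 150.09² − (x + 34.4)² − (y − 116.5)² with x = 39.204, y = -12.901, so z ≈ 19.101 ≈ 19.1 km.

x ≈ 39.2 km, y ≈ -12.9 km, depth ≈ 19.1 km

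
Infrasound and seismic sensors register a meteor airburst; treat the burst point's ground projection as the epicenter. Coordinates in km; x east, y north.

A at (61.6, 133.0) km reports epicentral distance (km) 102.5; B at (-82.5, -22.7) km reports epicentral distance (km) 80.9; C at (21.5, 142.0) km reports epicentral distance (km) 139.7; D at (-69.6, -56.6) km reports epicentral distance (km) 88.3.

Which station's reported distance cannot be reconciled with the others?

A

Solve using three stations at a time. Using B, C, D (subtract circle equations pairwise → linear system) gives (x, y) ≈ (-6.7, 5.2).
Distances from that point to each station vs reported:
  A: calculated 144.9 vs reported 102.5 → residual 42.4 km
  B: calculated 80.8 vs reported 80.9 → residual 0.1 km
  C: calculated 139.6 vs reported 139.7 → residual 0.1 km
  D: calculated 88.2 vs reported 88.3 → residual 0.1 km
B, C, D are mutually consistent (residuals ≈ 0); A is off by 42.4 km.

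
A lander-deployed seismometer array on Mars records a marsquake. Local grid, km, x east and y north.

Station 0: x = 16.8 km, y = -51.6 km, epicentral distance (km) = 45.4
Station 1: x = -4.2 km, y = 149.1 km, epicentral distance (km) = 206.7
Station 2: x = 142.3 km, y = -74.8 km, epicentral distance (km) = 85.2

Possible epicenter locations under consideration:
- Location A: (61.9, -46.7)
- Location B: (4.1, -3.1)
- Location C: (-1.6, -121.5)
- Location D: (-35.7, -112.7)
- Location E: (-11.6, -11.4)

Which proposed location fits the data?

For each candidate, compare |candidate − station| to the reported distance:
Location A: residuals Station 0 0.0, Station 1 0.0, Station 2 0.0 → max 0.0 km
Location B: residuals Station 0 4.7, Station 1 54.3, Station 2 70.5 → max 70.5 km
Location C: residuals Station 0 26.9, Station 1 63.9, Station 2 66.1 → max 66.1 km
Location D: residuals Station 0 35.2, Station 1 57.0, Station 2 96.8 → max 96.8 km
Location E: residuals Station 0 3.8, Station 1 46.0, Station 2 81.2 → max 81.2 km
Only Location A has all residuals ≈ 0.

Location A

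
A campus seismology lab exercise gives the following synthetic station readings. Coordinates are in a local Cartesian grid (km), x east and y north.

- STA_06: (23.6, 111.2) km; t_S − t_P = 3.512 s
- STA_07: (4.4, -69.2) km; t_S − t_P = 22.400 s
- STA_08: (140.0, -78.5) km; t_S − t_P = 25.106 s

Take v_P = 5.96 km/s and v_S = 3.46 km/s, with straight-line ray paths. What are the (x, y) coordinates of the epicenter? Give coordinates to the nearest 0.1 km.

x ≈ 52.5 km, y ≈ 109.2 km

Distance from S−P lag: d = Δt · v_P v_S / (v_P − v_S) = Δt · (5.96·3.46)/(5.96−3.46) ≈ 8.2486·Δt.
So d_STA_06 = 28.97, d_STA_07 = 184.77, d_STA_08 = 207.09 km.
Circle about each station: (x − 23.6)² + (y − 111.2)² = 28.97²; (x − 4.4)² + (y + 69.2)² = 184.77²; (x − 140.0)² + (y + 78.5)² = 207.09².
Subtracting the STA_06 equation from the STA_07 and STA_08 equations removes the quadratic terms:
-38.4 x − 360.8 y = -41415.09
232.8 x − 379.4 y = -29207.16
Solving the 2×2 system: x ≈ 52.5, y ≈ 109.2 km.
Check against STA_06 (with the unrounded x, y): √((x − 23.6)²+(y − 111.2)²) = 28.97 ≈ 28.97 km. ✓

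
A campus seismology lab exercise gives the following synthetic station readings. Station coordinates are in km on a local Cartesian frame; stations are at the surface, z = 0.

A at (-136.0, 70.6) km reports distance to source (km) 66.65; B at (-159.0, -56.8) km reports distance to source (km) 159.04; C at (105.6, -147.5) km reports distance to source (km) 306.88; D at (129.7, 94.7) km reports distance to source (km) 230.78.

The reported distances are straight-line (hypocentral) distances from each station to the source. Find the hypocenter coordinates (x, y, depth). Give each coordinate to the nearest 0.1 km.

Each station gives a sphere (x−x_i)² + (y−y_i)² + z² = d_i² (stations at z=0).
Subtracting the A sphere from B and C: z² cancels, leaving linear equations in x and y:
-46.0 x − 254.8 y = -15824.62
483.2 x − 436.2 y = -80305.86
Solving: x ≈ -94.698, y ≈ 79.202 km (keep extra digits for the depth step; rounded: -94.7, 79.2).
Then from the A sphere: z² = 66.65² − (x + 136.0)² − (y − 70.6)² with x = -94.698, y = 79.202, so z ≈ 51.598 ≈ 51.6 km.
Check against D (with the unrounded solution): distance 230.77 ≈ 230.78 km. ✓

x ≈ -94.7 km, y ≈ 79.2 km, depth ≈ 51.6 km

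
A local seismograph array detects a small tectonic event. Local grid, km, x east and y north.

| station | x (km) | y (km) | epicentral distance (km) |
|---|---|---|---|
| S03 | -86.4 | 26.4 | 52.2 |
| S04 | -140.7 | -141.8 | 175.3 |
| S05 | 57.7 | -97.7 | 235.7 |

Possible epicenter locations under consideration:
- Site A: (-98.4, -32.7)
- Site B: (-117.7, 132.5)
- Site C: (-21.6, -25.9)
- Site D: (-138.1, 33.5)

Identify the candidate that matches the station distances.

For each candidate, compare |candidate − station| to the reported distance:
Site A: residuals S03 8.1, S04 58.3, S05 66.6 → max 66.6 km
Site B: residuals S03 58.4, S04 100.0, S05 53.7 → max 100.0 km
Site C: residuals S03 31.1, S04 9.1, S05 128.7 → max 128.7 km
Site D: residuals S03 0.0, S04 0.0, S05 0.0 → max 0.0 km
Only Site D has all residuals ≈ 0.

Site D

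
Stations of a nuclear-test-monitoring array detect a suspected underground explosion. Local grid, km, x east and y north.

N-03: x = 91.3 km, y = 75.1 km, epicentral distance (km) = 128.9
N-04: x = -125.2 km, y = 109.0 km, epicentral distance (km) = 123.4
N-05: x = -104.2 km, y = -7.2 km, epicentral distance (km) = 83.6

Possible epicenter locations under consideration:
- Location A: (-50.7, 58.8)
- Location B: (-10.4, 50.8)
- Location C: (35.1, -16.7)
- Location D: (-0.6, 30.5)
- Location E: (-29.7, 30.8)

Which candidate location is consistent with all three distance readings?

Location E

For each candidate, compare |candidate − station| to the reported distance:
Location A: residuals N-03 14.0, N-04 33.6, N-05 1.4 → max 33.6 km
Location B: residuals N-03 24.3, N-04 5.3, N-05 26.7 → max 26.7 km
Location C: residuals N-03 21.3, N-04 80.3, N-05 56.0 → max 80.3 km
Location D: residuals N-03 26.7, N-04 23.9, N-05 26.6 → max 26.7 km
Location E: residuals N-03 0.0, N-04 0.0, N-05 0.0 → max 0.0 km
Only Location E has all residuals ≈ 0.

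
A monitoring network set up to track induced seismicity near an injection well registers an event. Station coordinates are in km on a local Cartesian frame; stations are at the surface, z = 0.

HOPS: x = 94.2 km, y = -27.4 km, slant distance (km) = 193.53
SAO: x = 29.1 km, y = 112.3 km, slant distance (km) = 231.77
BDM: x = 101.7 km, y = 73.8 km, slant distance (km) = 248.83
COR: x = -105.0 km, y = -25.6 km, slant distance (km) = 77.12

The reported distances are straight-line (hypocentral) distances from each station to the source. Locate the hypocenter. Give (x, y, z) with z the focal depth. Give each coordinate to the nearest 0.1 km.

Each station gives a sphere (x−x_i)² + (y−y_i)² + z² = d_i² (stations at z=0).
Subtracting the HOPS sphere from SAO and BDM: z² cancels, leaving linear equations in x and y:
-130.2 x + 279.4 y = -12429.77
15.0 x + 202.4 y = -18297.58
Solving: x ≈ -85.012, y ≈ -84.103 km (keep extra digits for the depth step; rounded: -85.0, -84.1).
Then from the HOPS sphere: z² = 193.53² − (x − 94.2)² − (y + 27.4)² with x = -85.012, y = -84.103, so z ≈ 46.062 ≈ 46.1 km.

x ≈ -85.0 km, y ≈ -84.1 km, depth ≈ 46.1 km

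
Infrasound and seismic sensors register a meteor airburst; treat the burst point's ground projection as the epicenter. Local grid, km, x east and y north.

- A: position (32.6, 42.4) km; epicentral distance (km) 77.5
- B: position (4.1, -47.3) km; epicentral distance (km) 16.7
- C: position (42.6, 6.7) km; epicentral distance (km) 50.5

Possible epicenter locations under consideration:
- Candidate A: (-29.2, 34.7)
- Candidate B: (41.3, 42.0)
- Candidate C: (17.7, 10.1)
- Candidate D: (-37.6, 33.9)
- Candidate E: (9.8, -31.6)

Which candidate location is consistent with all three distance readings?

For each candidate, compare |candidate − station| to the reported distance:
Candidate A: residuals A 15.2, B 71.8, C 26.6 → max 71.8 km
Candidate B: residuals A 68.8, B 80.0, C 15.2 → max 80.0 km
Candidate C: residuals A 41.9, B 42.3, C 25.4 → max 42.3 km
Candidate D: residuals A 6.8, B 74.6, C 34.2 → max 74.6 km
Candidate E: residuals A 0.1, B 0.0, C 0.1 → max 0.1 km
Only Candidate E has all residuals ≈ 0.

Candidate E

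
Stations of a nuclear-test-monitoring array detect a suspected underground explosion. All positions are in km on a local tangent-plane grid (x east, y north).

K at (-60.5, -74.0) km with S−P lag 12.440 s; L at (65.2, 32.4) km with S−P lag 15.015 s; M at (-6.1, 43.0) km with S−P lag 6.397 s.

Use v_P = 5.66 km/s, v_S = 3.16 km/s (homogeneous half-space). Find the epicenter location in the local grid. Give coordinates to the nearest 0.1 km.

Distance from S−P lag: d = Δt · v_P v_S / (v_P − v_S) = Δt · (5.66·3.16)/(5.66−3.16) ≈ 7.1542·Δt.
So d_K = 89.00, d_L = 107.42, d_M = 45.77 km.
Circle about each station: (x + 60.5)² + (y + 74.0)² = 89.00²; (x − 65.2)² + (y − 32.4)² = 107.42²; (x + 6.1)² + (y − 43.0)² = 45.77².
Subtracting the K equation from the L and M equations removes the quadratic terms:
251.4 x + 212.8 y = -7453.51
108.8 x + 234.0 y = -1423.93
Solving the 2×2 system: x ≈ -40.4, y ≈ 12.7 km.

(-40.4, 12.7)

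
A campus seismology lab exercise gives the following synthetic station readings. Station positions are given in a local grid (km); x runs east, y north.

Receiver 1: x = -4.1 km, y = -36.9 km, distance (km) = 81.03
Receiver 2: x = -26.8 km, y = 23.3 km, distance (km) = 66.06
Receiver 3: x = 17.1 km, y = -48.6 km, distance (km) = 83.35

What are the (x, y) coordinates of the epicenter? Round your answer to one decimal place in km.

(38.7, 31.9)

Circle about each station: (x + 4.1)² + (y + 36.9)² = 81.03²; (x + 26.8)² + (y − 23.3)² = 66.06²; (x − 17.1)² + (y + 48.6)² = 83.35².
Subtracting the Receiver 1 equation from the Receiver 2 and Receiver 3 equations removes the quadratic terms:
-45.4 x + 120.4 y = 2084.65
42.4 x − 23.4 y = 894.59
Solving the 2×2 system: x ≈ 38.7, y ≈ 31.9 km.
Check against Receiver 1 (with the unrounded x, y): √((x + 4.1)²+(y + 36.9)²) = 81.04 ≈ 81.03 km. ✓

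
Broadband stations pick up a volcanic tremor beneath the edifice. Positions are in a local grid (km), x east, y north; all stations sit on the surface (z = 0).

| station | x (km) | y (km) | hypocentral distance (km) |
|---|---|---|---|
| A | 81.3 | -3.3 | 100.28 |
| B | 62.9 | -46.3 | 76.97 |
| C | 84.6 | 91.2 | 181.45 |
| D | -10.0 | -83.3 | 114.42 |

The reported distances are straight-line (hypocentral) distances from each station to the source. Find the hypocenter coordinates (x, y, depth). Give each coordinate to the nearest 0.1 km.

x ≈ 81.8 km, y ≈ -77.0 km, depth ≈ 68.0 km

Each station gives a sphere (x−x_i)² + (y−y_i)² + z² = d_i² (stations at z=0).
Subtracting the A sphere from B and C: z² cancels, leaving linear equations in x and y:
-36.8 x − 86.0 y = 3611.22
6.6 x + 189.0 y = -14014.00
Solving: x ≈ 81.828, y ≈ -77.006 km (keep extra digits for the depth step; rounded: 81.8, -77.0).
Then from the A sphere: z² = 100.28² − (x − 81.3)² − (y + 3.3)² with x = 81.828, y = -77.006, so z ≈ 67.994 ≈ 68.0 km.
Check against D (with the unrounded solution): distance 114.43 ≈ 114.42 km. ✓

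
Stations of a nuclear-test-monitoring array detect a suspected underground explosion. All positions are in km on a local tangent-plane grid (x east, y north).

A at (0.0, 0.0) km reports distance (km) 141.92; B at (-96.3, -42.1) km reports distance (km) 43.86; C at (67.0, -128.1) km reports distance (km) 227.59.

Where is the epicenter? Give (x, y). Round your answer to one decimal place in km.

(-138.6, -30.5)

Circle about each station: x² + y² = 141.92²; (x + 96.3)² + (y + 42.1)² = 43.86²; (x − 67.0)² + (y + 128.1)² = 227.59².
Subtracting pairs of circle equations eliminates x²+y² and gives linear equations (the radical axes):
-192.6 x − 84.2 y = 29263.69
134.0 x − 256.2 y = -10757.31
Solving the 2×2 system: x ≈ -138.6, y ≈ -30.5 km.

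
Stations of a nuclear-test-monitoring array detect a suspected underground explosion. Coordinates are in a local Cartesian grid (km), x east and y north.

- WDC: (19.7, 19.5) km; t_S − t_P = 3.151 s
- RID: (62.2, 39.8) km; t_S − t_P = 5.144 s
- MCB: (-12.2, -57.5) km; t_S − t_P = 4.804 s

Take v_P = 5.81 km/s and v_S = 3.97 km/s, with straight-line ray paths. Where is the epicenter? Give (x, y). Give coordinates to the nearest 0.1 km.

Distance from S−P lag: d = Δt · v_P v_S / (v_P − v_S) = Δt · (5.81·3.97)/(5.81−3.97) ≈ 12.5357·Δt.
So d_WDC = 39.50, d_RID = 64.48, d_MCB = 60.22 km.
Circle about each station: (x − 19.7)² + (y − 19.5)² = 39.50²; (x − 62.2)² + (y − 39.8)² = 64.48²; (x + 12.2)² + (y + 57.5)² = 60.22².
Subtracting the WDC equation from the RID and MCB equations removes the quadratic terms:
85.0 x + 40.6 y = 2087.12
-63.8 x − 154.0 y = 620.55
Solving the 2×2 system: x ≈ 33.0, y ≈ -17.7 km.

x ≈ 33.0 km, y ≈ -17.7 km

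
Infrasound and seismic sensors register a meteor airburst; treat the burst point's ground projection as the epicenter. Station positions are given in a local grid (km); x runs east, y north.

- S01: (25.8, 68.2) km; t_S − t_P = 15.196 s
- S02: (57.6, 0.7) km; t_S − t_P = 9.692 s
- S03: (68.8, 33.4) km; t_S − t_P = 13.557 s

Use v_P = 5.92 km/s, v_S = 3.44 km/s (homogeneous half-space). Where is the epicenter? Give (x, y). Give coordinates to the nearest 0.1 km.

Distance from S−P lag: d = Δt · v_P v_S / (v_P − v_S) = Δt · (5.92·3.44)/(5.92−3.44) ≈ 8.2116·Δt.
So d_S01 = 124.78, d_S02 = 79.59, d_S03 = 111.32 km.
Circle about each station: (x − 25.8)² + (y − 68.2)² = 124.78²; (x − 57.6)² + (y − 0.7)² = 79.59²; (x − 68.8)² + (y − 33.4)² = 111.32².
Subtracting pairs of circle equations eliminates x²+y² and gives linear equations (the radical axes):
63.6 x − 135.0 y = 7236.85
86.0 x − 69.6 y = 3710.03
Solving the 2×2 system: x ≈ -0.4, y ≈ -53.8 km.
Check against S01 (with the unrounded x, y): √((x − 25.8)²+(y − 68.2)²) = 124.77 ≈ 124.78 km. ✓

(-0.4, -53.8)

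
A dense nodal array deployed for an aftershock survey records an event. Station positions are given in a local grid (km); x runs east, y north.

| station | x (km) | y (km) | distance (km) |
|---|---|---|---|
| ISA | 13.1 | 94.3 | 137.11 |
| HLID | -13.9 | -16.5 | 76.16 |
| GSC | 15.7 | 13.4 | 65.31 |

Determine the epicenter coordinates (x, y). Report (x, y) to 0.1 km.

60.1 km east, -34.5 km north

Circle about each station: (x − 13.1)² + (y − 94.3)² = 137.11²; (x + 13.9)² + (y + 16.5)² = 76.16²; (x − 15.7)² + (y − 13.4)² = 65.31².
Subtracting pairs of circle equations eliminates x²+y² and gives linear equations (the radical axes):
-54.0 x − 221.6 y = 4400.17
5.2 x − 161.8 y = 5895.71
Solving the 2×2 system: x ≈ 60.1, y ≈ -34.5 km.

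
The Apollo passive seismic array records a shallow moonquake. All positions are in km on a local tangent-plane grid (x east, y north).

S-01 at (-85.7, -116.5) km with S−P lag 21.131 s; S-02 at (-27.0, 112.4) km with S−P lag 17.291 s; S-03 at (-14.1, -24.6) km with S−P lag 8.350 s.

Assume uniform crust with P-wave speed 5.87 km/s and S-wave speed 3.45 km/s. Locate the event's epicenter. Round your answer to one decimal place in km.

Distance from S−P lag: d = Δt · v_P v_S / (v_P − v_S) = Δt · (5.87·3.45)/(5.87−3.45) ≈ 8.3684·Δt.
So d_S-01 = 176.83, d_S-02 = 144.70, d_S-03 = 69.88 km.
Circle about each station: (x + 85.7)² + (y + 116.5)² = 176.83²; (x + 27.0)² + (y − 112.4)² = 144.70²; (x + 14.1)² + (y + 24.6)² = 69.88².
Subtracting pairs of circle equations eliminates x²+y² and gives linear equations (the radical axes):
117.4 x + 457.8 y = 2776.78
143.2 x + 183.8 y = 6272.86
Solving the 2×2 system: x ≈ 53.7, y ≈ -7.7 km.

53.7 km east, -7.7 km north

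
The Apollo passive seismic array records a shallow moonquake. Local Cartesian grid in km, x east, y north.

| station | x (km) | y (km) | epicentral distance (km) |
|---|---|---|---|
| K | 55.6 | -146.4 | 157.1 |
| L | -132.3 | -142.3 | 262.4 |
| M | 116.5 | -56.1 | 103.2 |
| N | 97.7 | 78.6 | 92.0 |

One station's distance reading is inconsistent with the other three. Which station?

Solve using three stations at a time. Using K, M, N (subtract circle equations pairwise → linear system) gives (x, y) ≈ (36.9, 9.6).
Distances from that point to each station vs reported:
  K: calculated 157.1 vs reported 157.1 → residual 0.0 km
  L: calculated 227.4 vs reported 262.4 → residual 35.0 km
  M: calculated 103.2 vs reported 103.2 → residual 0.0 km
  N: calculated 92.0 vs reported 92.0 → residual 0.0 km
K, M, N are mutually consistent (residuals ≈ 0); L is off by 35.0 km.

L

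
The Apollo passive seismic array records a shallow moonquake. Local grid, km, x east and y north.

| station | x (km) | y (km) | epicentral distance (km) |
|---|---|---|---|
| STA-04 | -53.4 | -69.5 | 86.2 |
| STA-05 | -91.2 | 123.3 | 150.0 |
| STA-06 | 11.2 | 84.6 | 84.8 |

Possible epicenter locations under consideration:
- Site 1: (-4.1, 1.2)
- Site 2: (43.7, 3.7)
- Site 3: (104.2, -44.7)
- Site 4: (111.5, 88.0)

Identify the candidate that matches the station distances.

For each candidate, compare |candidate − station| to the reported distance:
Site 1: residuals STA-04 0.0, STA-05 0.0, STA-06 0.0 → max 0.0 km
Site 2: residuals STA-04 35.4, STA-05 30.3, STA-06 2.4 → max 35.4 km
Site 3: residuals STA-04 73.3, STA-05 107.7, STA-06 74.5 → max 107.7 km
Site 4: residuals STA-04 141.8, STA-05 55.8, STA-06 15.6 → max 141.8 km
Only Site 1 has all residuals ≈ 0.

Site 1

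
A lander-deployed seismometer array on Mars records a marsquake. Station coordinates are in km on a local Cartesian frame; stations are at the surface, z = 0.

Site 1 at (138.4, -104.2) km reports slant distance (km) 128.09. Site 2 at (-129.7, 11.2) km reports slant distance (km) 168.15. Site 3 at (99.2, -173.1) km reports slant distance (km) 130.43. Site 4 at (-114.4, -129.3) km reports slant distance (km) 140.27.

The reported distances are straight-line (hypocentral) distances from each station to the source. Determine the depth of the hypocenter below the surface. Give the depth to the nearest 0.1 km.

Each station gives a sphere (x−x_i)² + (y−y_i)² + z² = d_i² (stations at z=0).
Subtracting the Site 1 sphere from Site 2 and Site 3: z² cancels, leaving linear equations in x and y:
-536.2 x + 230.8 y = -24932.04
-78.4 x − 137.8 y = 9187.11
Solving: x ≈ 14.299, y ≈ -74.805 km (keep extra digits for the depth step; rounded: 14.3, -74.8).
Then from the Site 1 sphere: z² = 128.09² − (x − 138.4)² − (y + 104.2)² with x = 14.299, y = -74.805, so z ≈ 11.913 ≈ 11.9 km.

11.9 km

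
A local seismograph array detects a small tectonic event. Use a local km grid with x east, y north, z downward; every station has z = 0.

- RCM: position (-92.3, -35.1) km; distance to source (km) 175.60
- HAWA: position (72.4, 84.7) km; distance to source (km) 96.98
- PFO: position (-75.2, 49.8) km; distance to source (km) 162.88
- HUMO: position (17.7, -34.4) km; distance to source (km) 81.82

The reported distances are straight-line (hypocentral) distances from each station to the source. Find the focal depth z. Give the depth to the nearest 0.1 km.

Each station gives a sphere (x−x_i)² + (y−y_i)² + z² = d_i² (stations at z=0).
Subtracting the RCM sphere from HAWA and PFO: z² cancels, leaving linear equations in x and y:
329.4 x + 239.6 y = 24094.79
34.2 x + 169.8 y = 2689.25
Solving: x ≈ 72.206, y ≈ 1.294 km (keep extra digits for the depth step; rounded: 72.2, 1.3).
Then from the RCM sphere: z² = 175.60² − (x + 92.3)² − (y + 35.1)² with x = 72.206, y = 1.294, so z ≈ 49.483 ≈ 49.5 km.

49.5 km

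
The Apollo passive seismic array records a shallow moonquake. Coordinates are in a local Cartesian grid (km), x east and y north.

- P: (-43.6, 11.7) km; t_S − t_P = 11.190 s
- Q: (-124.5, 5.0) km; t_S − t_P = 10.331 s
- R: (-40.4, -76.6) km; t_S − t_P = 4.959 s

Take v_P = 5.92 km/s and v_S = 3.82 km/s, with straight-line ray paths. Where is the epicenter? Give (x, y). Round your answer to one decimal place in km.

x ≈ -88.3 km, y ≈ -100.2 km

Distance from S−P lag: d = Δt · v_P v_S / (v_P − v_S) = Δt · (5.92·3.82)/(5.92−3.82) ≈ 10.7688·Δt.
So d_P = 120.50, d_Q = 111.25, d_R = 53.40 km.
Circle about each station: (x + 43.6)² + (y − 11.7)² = 120.50²; (x + 124.5)² + (y − 5.0)² = 111.25²; (x + 40.4)² + (y + 76.6)² = 53.40².
Subtracting pairs of circle equations eliminates x²+y² and gives linear equations (the radical axes):
-161.8 x − 13.4 y = 15631.09
6.4 x − 176.6 y = 17130.56
Solving the 2×2 system: x ≈ -88.3, y ≈ -100.2 km.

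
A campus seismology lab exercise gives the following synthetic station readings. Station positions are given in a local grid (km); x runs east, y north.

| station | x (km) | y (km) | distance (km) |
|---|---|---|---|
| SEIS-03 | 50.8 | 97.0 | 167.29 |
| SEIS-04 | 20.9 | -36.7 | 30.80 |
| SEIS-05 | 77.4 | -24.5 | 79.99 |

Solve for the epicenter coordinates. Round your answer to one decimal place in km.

Circle about each station: (x − 50.8)² + (y − 97.0)² = 167.29²; (x − 20.9)² + (y + 36.7)² = 30.80²; (x − 77.4)² + (y + 24.5)² = 79.99².
Subtracting the SEIS-03 equation from the SEIS-04 and SEIS-05 equations removes the quadratic terms:
-59.8 x − 267.4 y = 16831.36
53.2 x − 243.0 y = 16188.91
Solving the 2×2 system: x ≈ 8.3, y ≈ -64.8 km.
Check against SEIS-03 (with the unrounded x, y): √((x − 50.8)²+(y − 97.0)²) = 167.29 ≈ 167.29 km. ✓

(8.3, -64.8)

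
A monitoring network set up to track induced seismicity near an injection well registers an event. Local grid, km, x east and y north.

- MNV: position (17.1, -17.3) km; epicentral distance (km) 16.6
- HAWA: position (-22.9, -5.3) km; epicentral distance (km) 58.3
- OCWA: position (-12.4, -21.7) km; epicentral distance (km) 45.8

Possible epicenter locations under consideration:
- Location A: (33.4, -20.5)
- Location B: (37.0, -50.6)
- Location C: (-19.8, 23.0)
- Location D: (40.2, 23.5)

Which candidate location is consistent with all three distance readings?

Location A

For each candidate, compare |candidate − station| to the reported distance:
Location A: residuals MNV 0.0, HAWA 0.0, OCWA 0.0 → max 0.0 km
Location B: residuals MNV 22.2, HAWA 16.8, OCWA 11.4 → max 22.2 km
Location C: residuals MNV 38.0, HAWA 29.8, OCWA 0.5 → max 38.0 km
Location D: residuals MNV 30.3, HAWA 11.1, OCWA 23.6 → max 30.3 km
Only Location A has all residuals ≈ 0.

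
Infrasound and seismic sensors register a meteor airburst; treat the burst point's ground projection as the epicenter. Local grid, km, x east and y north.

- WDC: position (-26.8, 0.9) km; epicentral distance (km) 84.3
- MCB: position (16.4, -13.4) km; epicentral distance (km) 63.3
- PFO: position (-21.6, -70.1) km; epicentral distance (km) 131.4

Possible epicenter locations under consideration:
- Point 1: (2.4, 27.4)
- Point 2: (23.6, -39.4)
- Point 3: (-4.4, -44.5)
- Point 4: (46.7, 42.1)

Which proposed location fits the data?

For each candidate, compare |candidate − station| to the reported distance:
Point 1: residuals WDC 44.9, MCB 20.2, PFO 31.0 → max 44.9 km
Point 2: residuals WDC 19.8, MCB 36.3, PFO 76.8 → max 76.8 km
Point 3: residuals WDC 33.7, MCB 25.9, PFO 100.6 → max 100.6 km
Point 4: residuals WDC 0.0, MCB 0.1, PFO 0.0 → max 0.1 km
Only Point 4 has all residuals ≈ 0.

Point 4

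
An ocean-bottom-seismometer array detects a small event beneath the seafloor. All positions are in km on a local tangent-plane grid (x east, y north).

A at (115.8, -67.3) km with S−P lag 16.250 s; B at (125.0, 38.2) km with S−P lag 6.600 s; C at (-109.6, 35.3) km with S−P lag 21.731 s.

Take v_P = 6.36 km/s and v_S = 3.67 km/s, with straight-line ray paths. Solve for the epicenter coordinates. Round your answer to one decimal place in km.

Distance from S−P lag: d = Δt · v_P v_S / (v_P − v_S) = Δt · (6.36·3.67)/(6.36−3.67) ≈ 8.6770·Δt.
So d_A = 141.00, d_B = 57.27, d_C = 188.56 km.
Circle about each station: (x − 115.8)² + (y + 67.3)² = 141.00²; (x − 125.0)² + (y − 38.2)² = 57.27²; (x + 109.6)² + (y − 35.3)² = 188.56².
Subtracting the A equation from the B and C equations removes the quadratic terms:
18.4 x + 211.0 y = 15746.46
-450.8 x + 205.2 y = -20354.55
Solving the 2×2 system: x ≈ 76.1, y ≈ 68.0 km.

76.1 km east, 68.0 km north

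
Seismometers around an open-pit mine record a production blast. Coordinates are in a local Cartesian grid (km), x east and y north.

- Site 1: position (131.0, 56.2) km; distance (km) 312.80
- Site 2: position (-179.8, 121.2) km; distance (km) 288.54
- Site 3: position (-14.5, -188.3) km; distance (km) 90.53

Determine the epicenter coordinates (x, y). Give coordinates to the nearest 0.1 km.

Circle about each station: (x − 131.0)² + (y − 56.2)² = 312.80²; (x + 179.8)² + (y − 121.2)² = 288.54²; (x + 14.5)² + (y + 188.3)² = 90.53².
Subtracting the Site 1 equation from the Site 2 and Site 3 equations removes the quadratic terms:
-621.6 x + 130.0 y = 41286.55
-291.0 x − 489.0 y = 104995.86
Solving the 2×2 system: x ≈ -99.0, y ≈ -155.8 km.

(-99.0, -155.8)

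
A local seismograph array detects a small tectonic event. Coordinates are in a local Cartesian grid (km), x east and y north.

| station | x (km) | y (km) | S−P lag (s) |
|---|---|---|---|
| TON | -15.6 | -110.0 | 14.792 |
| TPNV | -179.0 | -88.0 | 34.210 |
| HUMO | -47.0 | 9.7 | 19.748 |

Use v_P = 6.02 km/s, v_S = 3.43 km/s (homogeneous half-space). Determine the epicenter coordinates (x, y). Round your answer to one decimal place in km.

Distance from S−P lag: d = Δt · v_P v_S / (v_P − v_S) = Δt · (6.02·3.43)/(6.02−3.43) ≈ 7.9724·Δt.
So d_TON = 117.93, d_TPNV = 272.74, d_HUMO = 157.44 km.
Circle about each station: (x + 15.6)² + (y + 110.0)² = 117.93²; (x + 179.0)² + (y + 88.0)² = 272.74²; (x + 47.0)² + (y − 9.7)² = 157.44².
Subtracting pairs of circle equations eliminates x²+y² and gives linear equations (the radical axes):
-326.8 x + 44.0 y = -33037.98
-62.8 x + 239.4 y = -20920.14
Solving the 2×2 system: x ≈ 92.6, y ≈ -63.1 km.

x ≈ 92.6 km, y ≈ -63.1 km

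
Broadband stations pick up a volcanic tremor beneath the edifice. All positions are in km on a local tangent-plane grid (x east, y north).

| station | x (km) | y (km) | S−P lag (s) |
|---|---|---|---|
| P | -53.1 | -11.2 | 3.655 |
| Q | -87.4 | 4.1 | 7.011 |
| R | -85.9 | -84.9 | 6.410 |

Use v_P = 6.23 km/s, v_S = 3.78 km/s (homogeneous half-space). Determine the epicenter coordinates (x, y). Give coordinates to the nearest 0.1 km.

(-40.0, -43.8)

Distance from S−P lag: d = Δt · v_P v_S / (v_P − v_S) = Δt · (6.23·3.78)/(6.23−3.78) ≈ 9.6120·Δt.
So d_P = 35.13, d_Q = 67.39, d_R = 61.61 km.
Circle about each station: (x + 53.1)² + (y + 11.2)² = 35.13²; (x + 87.4)² + (y − 4.1)² = 67.39²; (x + 85.9)² + (y + 84.9)² = 61.61².
Subtracting the P equation from the Q and R equations removes the quadratic terms:
-68.6 x + 30.6 y = 1403.22
-65.6 x − 147.4 y = 9080.09
Solving the 2×2 system: x ≈ -40.0, y ≈ -43.8 km.
Check against P (with the unrounded x, y): √((x + 53.1)²+(y + 11.2)²) = 35.14 ≈ 35.13 km. ✓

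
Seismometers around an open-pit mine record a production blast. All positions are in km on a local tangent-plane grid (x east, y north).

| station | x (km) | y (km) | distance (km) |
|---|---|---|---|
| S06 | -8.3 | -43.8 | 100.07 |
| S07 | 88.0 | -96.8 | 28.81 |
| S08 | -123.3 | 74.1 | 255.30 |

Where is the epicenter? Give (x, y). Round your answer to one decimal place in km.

Circle about each station: (x + 8.3)² + (y + 43.8)² = 100.07²; (x − 88.0)² + (y + 96.8)² = 28.81²; (x + 123.3)² + (y − 74.1)² = 255.30².
Subtracting the S06 equation from the S07 and S08 equations removes the quadratic terms:
192.6 x − 106.0 y = 24310.90
-230.0 x + 235.8 y = -36457.72
Solving the 2×2 system: x ≈ 88.8, y ≈ -68.0 km.
Check against S06 (with the unrounded x, y): √((x + 8.3)²+(y + 43.8)²) = 100.07 ≈ 100.07 km. ✓

(88.8, -68.0)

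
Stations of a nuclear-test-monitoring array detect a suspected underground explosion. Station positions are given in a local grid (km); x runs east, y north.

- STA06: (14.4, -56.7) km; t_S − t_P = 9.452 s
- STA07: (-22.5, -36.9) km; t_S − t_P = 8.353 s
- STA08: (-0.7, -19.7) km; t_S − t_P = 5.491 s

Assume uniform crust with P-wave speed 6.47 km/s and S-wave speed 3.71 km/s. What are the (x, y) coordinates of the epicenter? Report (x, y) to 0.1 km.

Distance from S−P lag: d = Δt · v_P v_S / (v_P − v_S) = Δt · (6.47·3.71)/(6.47−3.71) ≈ 8.6970·Δt.
So d_STA06 = 82.20, d_STA07 = 72.65, d_STA08 = 47.76 km.
Circle about each station: (x − 14.4)² + (y + 56.7)² = 82.20²; (x + 22.5)² + (y + 36.9)² = 72.65²; (x + 0.7)² + (y + 19.7)² = 47.76².
Subtracting the STA06 equation from the STA07 and STA08 equations removes the quadratic terms:
-73.8 x + 39.6 y = -75.57
-30.2 x + 74.0 y = 1442.15
Solving the 2×2 system: x ≈ 14.7, y ≈ 25.5 km.

x ≈ 14.7 km, y ≈ 25.5 km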